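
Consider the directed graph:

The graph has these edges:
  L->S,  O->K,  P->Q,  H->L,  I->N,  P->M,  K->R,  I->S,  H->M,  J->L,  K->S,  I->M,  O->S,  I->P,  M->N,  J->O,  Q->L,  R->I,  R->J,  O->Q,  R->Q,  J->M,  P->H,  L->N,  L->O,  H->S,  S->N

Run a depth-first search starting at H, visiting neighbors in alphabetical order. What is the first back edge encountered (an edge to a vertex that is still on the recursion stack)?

P→H

DFS from H (visiting neighbors in alphabetical order); mark gray on enter, black on exit:
H gray
  L gray
    N gray
    N black
    O gray
      K gray
        R gray
          I gray
            M gray
              M→N: N black — skip
            M black
            I→N: N black — skip
            P gray
              P→H: H is gray → back edge
First back edge: P → H.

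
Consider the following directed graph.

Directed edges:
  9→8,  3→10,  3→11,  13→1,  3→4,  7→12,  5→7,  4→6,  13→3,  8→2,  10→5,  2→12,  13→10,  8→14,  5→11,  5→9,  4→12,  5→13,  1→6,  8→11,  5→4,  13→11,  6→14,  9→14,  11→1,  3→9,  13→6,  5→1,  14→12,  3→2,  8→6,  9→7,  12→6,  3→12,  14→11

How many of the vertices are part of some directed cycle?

9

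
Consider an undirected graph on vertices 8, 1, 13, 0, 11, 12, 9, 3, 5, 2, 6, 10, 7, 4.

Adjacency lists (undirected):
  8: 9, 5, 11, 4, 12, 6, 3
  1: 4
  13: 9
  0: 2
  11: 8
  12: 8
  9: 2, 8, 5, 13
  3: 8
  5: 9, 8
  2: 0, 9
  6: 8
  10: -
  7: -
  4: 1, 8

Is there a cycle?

Yes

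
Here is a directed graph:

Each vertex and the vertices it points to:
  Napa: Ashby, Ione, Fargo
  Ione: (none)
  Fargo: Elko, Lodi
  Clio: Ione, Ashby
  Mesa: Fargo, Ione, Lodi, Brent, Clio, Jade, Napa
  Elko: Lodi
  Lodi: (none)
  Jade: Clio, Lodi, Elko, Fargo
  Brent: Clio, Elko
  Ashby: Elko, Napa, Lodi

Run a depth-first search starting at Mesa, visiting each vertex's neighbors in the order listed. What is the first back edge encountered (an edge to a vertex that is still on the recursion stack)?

DFS from Mesa (visiting each vertex's neighbors in the order listed); mark gray on enter, black on exit:
Mesa gray
  Fargo gray
    Elko gray
      Lodi gray
      Lodi black
    Elko black
    Fargo→Lodi: Lodi black — skip
  Fargo black
  Ione gray
  Ione black
  Mesa→Lodi: Lodi black — skip
  Brent gray
    Clio gray
      Clio→Ione: Ione black — skip
      Ashby gray
        Ashby→Elko: Elko black — skip
        Napa gray
          Napa→Ashby: Ashby is gray → back edge
First back edge: Napa → Ashby.

Napa->Ashby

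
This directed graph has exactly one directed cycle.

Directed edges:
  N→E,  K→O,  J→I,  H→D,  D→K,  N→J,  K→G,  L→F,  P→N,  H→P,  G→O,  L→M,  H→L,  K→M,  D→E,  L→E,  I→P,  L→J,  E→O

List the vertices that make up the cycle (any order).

I, J, N, P

DFS with gray/black marking from P:
P gray
  N gray
    E gray
      O gray
      O black
    E black
    J gray
      I gray
        I→P: P is gray → back edge
Back edge closes the cycle P → N → J → I → P; its vertices are {I, J, N, P}.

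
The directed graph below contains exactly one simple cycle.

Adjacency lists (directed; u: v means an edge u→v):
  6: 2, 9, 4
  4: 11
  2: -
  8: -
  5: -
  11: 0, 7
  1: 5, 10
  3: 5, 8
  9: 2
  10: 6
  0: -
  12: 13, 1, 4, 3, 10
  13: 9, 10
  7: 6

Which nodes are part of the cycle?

4, 6, 7, 11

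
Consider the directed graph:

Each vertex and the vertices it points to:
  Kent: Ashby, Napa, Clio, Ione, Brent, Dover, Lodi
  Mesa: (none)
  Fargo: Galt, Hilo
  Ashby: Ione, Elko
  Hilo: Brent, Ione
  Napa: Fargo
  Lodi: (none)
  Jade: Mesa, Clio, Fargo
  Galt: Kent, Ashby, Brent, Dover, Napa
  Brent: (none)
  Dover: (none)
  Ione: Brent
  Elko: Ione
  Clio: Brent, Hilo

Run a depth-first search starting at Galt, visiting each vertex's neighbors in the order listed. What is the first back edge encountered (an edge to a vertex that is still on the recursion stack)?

DFS from Galt (visiting each vertex's neighbors in the order listed); mark gray on enter, black on exit:
Galt gray
  Kent gray
    Ashby gray
      Ione gray
        Brent gray
        Brent black
      Ione black
      Elko gray
        Elko→Ione: Ione black — skip
      Elko black
    Ashby black
    Napa gray
      Fargo gray
        Fargo→Galt: Galt is gray → back edge
First back edge: Fargo → Galt.

Fargo→Galt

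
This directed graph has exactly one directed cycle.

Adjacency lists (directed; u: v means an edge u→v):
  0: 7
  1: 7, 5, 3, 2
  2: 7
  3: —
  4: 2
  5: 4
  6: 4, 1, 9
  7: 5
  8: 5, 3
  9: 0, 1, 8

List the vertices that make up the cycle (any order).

2, 4, 5, 7

DFS with gray/black marking from 4:
4 gray
  2 gray
    7 gray
      5 gray
        5→4: 4 is gray → back edge
Back edge closes the cycle 4 → 2 → 7 → 5 → 4; its vertices are {2, 4, 5, 7}.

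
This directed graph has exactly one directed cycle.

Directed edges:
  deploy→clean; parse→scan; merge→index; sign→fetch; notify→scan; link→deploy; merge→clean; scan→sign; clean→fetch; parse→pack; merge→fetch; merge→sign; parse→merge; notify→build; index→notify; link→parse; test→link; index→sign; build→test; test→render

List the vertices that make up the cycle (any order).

DFS with gray/black marking from test:
test gray
  render gray
  render black
  link gray
    deploy gray
      clean gray
        fetch gray
        fetch black
      clean black
    deploy black
    parse gray
      merge gray
        index gray
          sign gray
            sign→fetch: fetch black — skip
          sign black
          notify gray
            build gray
              build→test: test is gray → back edge
Back edge closes the cycle test → link → parse → merge → index → notify → build → test; its vertices are {link, test, build, index, merge, parse, notify}.

link, test, build, index, merge, parse, notify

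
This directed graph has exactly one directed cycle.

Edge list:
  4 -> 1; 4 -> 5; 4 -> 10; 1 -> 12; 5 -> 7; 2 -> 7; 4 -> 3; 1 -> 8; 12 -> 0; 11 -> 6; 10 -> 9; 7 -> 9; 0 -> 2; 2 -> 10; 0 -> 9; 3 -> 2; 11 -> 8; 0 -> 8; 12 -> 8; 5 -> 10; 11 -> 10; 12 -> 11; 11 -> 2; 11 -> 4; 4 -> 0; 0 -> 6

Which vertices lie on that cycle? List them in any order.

1, 4, 11, 12

DFS with gray/black marking from 4:
4 gray
  1 gray
    12 gray
      8 gray
      8 black
      0 gray
        0→8: 8 black — skip
        6 gray
        6 black
        2 gray
          10 gray
            9 gray
            9 black
          10 black
          7 gray
            7→9: 9 black — skip
          7 black
        2 black
        0→9: 9 black — skip
      0 black
      11 gray
        11→10: 10 black — skip
        11→2: 2 black — skip
        11→8: 8 black — skip
        11→4: 4 is gray → back edge
Back edge closes the cycle 4 → 1 → 12 → 11 → 4; its vertices are {1, 4, 11, 12}.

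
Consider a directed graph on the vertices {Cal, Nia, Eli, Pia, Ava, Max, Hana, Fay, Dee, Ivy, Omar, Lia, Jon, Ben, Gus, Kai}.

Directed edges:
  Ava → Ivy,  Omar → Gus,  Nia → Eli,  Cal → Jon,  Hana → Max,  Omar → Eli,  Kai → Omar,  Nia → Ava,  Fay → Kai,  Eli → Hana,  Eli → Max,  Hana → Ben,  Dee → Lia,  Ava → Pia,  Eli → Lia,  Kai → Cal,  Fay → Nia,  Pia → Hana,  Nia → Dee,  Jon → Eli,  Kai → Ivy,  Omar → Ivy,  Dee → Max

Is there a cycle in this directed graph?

DFS with white/gray/black marking, starting from Ivy:
Ivy gray
Ivy black
Cal gray
  Jon gray
    Eli gray
      Lia gray
      Lia black
      Hana gray
        Ben gray
        Ben black
        Max gray
        Max black
      Hana black
      Eli→Max: Max black — skip
    Eli black
  Jon black
Cal black
Nia gray
  Ava gray
    Pia gray
      Pia→Hana: Hana black — skip
    Pia black
    Ava→Ivy: Ivy black — skip
  Ava black
  Dee gray
    Dee→Max: Max black — skip
    Dee→Lia: Lia black — skip
  Dee black
  Nia→Eli: Eli black — skip
Nia black
Fay gray
  Kai gray
    Kai→Cal: Cal black — skip
    Omar gray
      Omar→Eli: Eli black — skip
      Gus gray
      Gus black
      Omar→Ivy: Ivy black — skip
    Omar black
    Kai→Ivy: Ivy black — skip
  Kai black
  Fay→Nia: Nia black — skip
Fay black
Every edge goes to a white or black vertex — no back edge, so the graph is acyclic.

No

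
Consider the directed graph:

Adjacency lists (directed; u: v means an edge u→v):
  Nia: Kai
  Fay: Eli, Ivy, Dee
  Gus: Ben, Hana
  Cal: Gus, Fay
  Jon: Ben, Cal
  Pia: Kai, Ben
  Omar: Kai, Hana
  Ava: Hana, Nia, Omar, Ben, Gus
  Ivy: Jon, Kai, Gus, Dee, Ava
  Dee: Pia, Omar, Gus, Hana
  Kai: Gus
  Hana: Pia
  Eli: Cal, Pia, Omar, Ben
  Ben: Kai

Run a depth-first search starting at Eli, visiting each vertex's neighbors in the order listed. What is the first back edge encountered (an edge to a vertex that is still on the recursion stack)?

Kai->Gus

DFS from Eli (visiting each vertex's neighbors in the order listed); mark gray on enter, black on exit:
Eli gray
  Cal gray
    Gus gray
      Ben gray
        Kai gray
          Kai→Gus: Gus is gray → back edge
First back edge: Kai → Gus.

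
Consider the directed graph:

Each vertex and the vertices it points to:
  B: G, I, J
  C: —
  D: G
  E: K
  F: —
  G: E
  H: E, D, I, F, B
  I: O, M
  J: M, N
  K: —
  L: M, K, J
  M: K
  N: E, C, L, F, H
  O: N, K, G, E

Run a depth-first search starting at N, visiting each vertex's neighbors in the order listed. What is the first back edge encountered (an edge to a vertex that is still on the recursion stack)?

J→N

DFS from N (visiting each vertex's neighbors in the order listed); mark gray on enter, black on exit:
N gray
  E gray
    K gray
    K black
  E black
  C gray
  C black
  L gray
    M gray
      M→K: K black — skip
    M black
    L→K: K black — skip
    J gray
      J→M: M black — skip
      J→N: N is gray → back edge
First back edge: J → N.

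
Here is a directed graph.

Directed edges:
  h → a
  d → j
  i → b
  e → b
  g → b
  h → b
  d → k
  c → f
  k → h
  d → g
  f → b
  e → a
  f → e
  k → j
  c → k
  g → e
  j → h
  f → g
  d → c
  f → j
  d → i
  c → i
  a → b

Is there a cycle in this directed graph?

No

DFS with white/gray/black marking, starting from i:
i gray
  b gray
  b black
i black
h gray
  a gray
    a→b: b black — skip
  a black
  h→b: b black — skip
h black
d gray
  d→i: i black — skip
  c gray
    f gray
      g gray
        e gray
          e→b: b black — skip
          e→a: a black — skip
        e black
        g→b: b black — skip
      g black
      f→b: b black — skip
      f→e: e black — skip
      j gray
        j→h: h black — skip
      j black
    f black
    k gray
      k→h: h black — skip
      k→j: j black — skip
    k black
    c→i: i black — skip
  c black
  d→g: g black — skip
  d→k: k black — skip
  d→j: j black — skip
d black
Every edge goes to a white or black vertex — no back edge, so the graph is acyclic.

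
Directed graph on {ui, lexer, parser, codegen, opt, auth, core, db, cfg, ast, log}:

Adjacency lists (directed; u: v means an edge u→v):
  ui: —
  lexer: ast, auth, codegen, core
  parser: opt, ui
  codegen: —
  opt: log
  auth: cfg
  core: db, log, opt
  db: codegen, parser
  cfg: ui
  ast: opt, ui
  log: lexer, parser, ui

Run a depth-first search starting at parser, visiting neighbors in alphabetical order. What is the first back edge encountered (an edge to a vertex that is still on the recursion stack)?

ast→opt

DFS from parser (visiting neighbors in alphabetical order); mark gray on enter, black on exit:
parser gray
  opt gray
    log gray
      lexer gray
        ast gray
          ast→opt: opt is gray → back edge
First back edge: ast → opt.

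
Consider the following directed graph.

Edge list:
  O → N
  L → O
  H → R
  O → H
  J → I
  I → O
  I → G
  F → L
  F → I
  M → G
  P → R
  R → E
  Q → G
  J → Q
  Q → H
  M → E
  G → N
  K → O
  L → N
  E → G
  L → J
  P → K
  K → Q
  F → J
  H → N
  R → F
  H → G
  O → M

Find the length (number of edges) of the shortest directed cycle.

5

For each vertex v, BFS finds the shortest path from v back to v.
The shortest such closed walk is R → F → J → Q → H → R, length 5.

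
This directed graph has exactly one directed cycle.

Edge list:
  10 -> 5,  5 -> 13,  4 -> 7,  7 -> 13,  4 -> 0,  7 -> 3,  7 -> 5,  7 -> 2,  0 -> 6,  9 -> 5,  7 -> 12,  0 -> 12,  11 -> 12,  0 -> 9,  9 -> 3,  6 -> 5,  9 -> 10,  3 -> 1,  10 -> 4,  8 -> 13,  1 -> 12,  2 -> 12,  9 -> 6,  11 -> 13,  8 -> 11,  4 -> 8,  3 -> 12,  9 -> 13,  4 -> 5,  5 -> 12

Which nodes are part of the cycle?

0, 4, 9, 10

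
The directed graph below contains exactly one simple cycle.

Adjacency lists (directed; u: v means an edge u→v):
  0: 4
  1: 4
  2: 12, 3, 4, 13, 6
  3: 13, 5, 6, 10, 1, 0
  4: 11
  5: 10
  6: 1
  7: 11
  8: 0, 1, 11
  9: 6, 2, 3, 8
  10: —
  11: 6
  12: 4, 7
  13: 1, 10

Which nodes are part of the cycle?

DFS with gray/black marking from 6:
6 gray
  1 gray
    4 gray
      11 gray
        11→6: 6 is gray → back edge
Back edge closes the cycle 6 → 1 → 4 → 11 → 6; its vertices are {1, 4, 6, 11}.

1, 4, 6, 11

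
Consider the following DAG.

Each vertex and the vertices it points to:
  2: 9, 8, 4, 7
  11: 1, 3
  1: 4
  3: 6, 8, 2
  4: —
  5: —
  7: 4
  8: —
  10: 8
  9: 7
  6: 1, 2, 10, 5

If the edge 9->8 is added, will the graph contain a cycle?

No

Adding 9→8 creates a cycle iff 8 can already reach 9.
Explore from 8: no path reaches 9. The graph stays acyclic.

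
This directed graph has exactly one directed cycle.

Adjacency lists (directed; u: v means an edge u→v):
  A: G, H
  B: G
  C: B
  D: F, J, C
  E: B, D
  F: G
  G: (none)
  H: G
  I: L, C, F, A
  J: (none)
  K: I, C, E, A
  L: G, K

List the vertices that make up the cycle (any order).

I, K, L

DFS with gray/black marking from K:
K gray
  I gray
    L gray
      G gray
      G black
      L→K: K is gray → back edge
Back edge closes the cycle K → I → L → K; its vertices are {I, K, L}.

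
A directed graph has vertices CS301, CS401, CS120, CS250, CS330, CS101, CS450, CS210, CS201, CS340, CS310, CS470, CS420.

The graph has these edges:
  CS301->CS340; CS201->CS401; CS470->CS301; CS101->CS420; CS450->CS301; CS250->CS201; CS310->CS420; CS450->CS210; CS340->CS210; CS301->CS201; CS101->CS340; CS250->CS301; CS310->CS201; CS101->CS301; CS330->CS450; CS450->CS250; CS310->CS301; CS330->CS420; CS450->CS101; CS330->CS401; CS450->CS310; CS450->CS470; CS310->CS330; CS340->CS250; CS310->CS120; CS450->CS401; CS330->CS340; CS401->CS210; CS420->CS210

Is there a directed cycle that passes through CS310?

Yes

CS310 is on a cycle iff CS310 can reach itself via ≥1 edge.
CS310 → CS330 → CS450 → CS310 — yes.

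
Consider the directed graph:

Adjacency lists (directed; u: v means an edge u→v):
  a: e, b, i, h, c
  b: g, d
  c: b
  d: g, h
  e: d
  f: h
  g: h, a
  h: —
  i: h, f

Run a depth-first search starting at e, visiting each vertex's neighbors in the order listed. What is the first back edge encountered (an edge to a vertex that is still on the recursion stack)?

a→e

DFS from e (visiting each vertex's neighbors in the order listed); mark gray on enter, black on exit:
e gray
  d gray
    g gray
      h gray
      h black
      a gray
        a→e: e is gray → back edge
First back edge: a → e.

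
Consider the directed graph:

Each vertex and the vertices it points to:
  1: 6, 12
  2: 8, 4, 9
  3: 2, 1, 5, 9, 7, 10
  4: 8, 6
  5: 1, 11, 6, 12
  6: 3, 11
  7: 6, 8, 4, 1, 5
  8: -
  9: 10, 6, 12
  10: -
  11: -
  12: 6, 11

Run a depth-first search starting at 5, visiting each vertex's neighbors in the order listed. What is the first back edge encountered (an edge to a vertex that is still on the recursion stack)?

4→6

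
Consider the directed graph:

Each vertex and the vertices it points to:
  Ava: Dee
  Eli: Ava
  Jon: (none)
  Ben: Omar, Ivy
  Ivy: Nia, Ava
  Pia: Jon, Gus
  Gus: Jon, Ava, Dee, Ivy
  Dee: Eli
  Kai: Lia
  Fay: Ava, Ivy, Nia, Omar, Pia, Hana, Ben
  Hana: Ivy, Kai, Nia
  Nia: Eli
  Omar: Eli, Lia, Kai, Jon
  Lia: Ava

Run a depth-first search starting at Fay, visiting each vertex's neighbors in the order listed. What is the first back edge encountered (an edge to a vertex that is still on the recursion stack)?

Eli->Ava

DFS from Fay (visiting each vertex's neighbors in the order listed); mark gray on enter, black on exit:
Fay gray
  Ava gray
    Dee gray
      Eli gray
        Eli→Ava: Ava is gray → back edge
First back edge: Eli → Ava.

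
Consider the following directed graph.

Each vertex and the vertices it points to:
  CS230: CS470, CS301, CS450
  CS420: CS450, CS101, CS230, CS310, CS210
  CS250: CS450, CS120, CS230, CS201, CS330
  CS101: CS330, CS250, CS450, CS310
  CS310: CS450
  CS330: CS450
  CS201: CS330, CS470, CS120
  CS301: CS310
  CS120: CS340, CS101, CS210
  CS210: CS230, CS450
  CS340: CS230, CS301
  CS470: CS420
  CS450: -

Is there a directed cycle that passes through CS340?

CS340 is on a cycle iff CS340 can reach itself via ≥1 edge.
CS340 → CS230 → CS470 → CS420 → CS101 → CS250 → CS120 → CS340 — yes.

Yes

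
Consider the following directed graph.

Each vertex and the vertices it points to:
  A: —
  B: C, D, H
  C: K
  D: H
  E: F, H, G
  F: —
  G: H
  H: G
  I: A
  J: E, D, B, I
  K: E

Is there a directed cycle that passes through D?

D lies on a cycle iff there is a path from D back to itself.
Exploring from D, it never reaches itself; equivalently, its strongly connected component is a singleton.

No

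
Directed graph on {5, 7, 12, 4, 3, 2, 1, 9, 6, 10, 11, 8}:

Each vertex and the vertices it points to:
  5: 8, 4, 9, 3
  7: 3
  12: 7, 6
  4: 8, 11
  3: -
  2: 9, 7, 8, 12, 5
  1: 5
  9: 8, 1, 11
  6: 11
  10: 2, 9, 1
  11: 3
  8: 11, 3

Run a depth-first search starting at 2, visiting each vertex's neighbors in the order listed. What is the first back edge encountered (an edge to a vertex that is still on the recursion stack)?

DFS from 2 (visiting each vertex's neighbors in the order listed); mark gray on enter, black on exit:
2 gray
  9 gray
    8 gray
      11 gray
        3 gray
        3 black
      11 black
      8→3: 3 black — skip
    8 black
    1 gray
      5 gray
        5→8: 8 black — skip
        4 gray
          4→8: 8 black — skip
          4→11: 11 black — skip
        4 black
        5→9: 9 is gray → back edge
First back edge: 5 → 9.

5->9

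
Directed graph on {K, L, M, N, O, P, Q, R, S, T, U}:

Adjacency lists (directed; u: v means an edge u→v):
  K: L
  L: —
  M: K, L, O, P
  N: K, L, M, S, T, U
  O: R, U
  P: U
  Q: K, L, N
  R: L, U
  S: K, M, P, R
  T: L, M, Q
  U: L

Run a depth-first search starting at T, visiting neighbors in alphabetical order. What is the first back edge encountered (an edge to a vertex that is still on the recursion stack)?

DFS from T (visiting neighbors in alphabetical order); mark gray on enter, black on exit:
T gray
  L gray
  L black
  M gray
    K gray
      K→L: L black — skip
    K black
    M→L: L black — skip
    O gray
      R gray
        R→L: L black — skip
        U gray
          U→L: L black — skip
        U black
      R black
      O→U: U black — skip
    O black
    P gray
      P→U: U black — skip
    P black
  M black
  Q gray
    Q→K: K black — skip
    Q→L: L black — skip
    N gray
      N→K: K black — skip
      N→L: L black — skip
      N→M: M black — skip
      S gray
        S→K: K black — skip
        S→M: M black — skip
        S→P: P black — skip
        S→R: R black — skip
      S black
      N→T: T is gray → back edge
First back edge: N → T.

N->T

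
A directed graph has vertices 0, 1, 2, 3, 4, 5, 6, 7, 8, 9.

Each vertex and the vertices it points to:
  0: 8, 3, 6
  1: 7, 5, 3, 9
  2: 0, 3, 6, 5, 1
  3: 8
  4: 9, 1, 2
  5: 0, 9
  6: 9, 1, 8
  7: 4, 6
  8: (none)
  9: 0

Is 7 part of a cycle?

7 is on a cycle iff 7 can reach itself via ≥1 edge.
7 → 4 → 1 → 7 — yes.

Yes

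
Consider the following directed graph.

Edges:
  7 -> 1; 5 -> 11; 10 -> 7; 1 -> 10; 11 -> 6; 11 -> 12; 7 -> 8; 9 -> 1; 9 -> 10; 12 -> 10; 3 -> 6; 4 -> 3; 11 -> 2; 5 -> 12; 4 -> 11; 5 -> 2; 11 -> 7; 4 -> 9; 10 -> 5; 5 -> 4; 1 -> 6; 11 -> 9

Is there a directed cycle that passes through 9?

9 is on a cycle iff 9 can reach itself via ≥1 edge.
9 → 10 → 5 → 4 → 9 — yes.

Yes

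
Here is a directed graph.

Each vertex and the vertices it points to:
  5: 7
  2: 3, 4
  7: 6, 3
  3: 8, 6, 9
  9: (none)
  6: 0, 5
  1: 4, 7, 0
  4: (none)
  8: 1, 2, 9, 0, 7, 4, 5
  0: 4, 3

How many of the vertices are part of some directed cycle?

8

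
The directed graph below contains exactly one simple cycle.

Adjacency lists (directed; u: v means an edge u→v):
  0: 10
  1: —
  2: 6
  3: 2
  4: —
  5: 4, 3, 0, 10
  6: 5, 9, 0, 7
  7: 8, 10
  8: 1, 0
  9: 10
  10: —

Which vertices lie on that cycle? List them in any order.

2, 3, 5, 6

DFS with gray/black marking from 6:
6 gray
  5 gray
    4 gray
    4 black
    3 gray
      2 gray
        2→6: 6 is gray → back edge
Back edge closes the cycle 6 → 5 → 3 → 2 → 6; its vertices are {2, 3, 5, 6}.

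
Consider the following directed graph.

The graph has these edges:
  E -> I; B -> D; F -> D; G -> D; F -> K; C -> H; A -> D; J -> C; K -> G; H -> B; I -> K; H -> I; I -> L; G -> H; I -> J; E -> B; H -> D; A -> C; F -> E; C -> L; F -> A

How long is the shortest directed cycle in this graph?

4

For each vertex v, BFS finds the shortest path from v back to v.
The shortest such closed walk is K → G → H → I → K, length 4.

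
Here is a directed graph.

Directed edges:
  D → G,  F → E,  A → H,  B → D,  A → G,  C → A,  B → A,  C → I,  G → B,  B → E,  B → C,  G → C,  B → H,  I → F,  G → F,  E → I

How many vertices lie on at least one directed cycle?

8

A vertex is on a directed cycle iff it belongs to a strongly connected component of size ≥ 2 (or has a self-loop).
The vertices on cycles are {A, B, C, D, E, F, G, I} — 8 in total.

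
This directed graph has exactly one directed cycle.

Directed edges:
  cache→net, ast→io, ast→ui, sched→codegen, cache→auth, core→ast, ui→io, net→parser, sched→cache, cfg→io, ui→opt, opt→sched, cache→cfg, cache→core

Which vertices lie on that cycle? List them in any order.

ui, ast, opt, core, cache, sched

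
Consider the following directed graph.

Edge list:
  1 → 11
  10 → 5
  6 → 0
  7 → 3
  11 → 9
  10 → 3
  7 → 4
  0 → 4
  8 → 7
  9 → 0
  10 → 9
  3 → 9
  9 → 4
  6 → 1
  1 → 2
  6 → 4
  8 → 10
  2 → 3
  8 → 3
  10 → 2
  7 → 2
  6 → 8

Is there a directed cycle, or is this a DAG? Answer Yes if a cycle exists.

No

DFS with white/gray/black marking, starting from 8:
8 gray
  7 gray
    3 gray
      9 gray
        0 gray
          4 gray
          4 black
        0 black
        9→4: 4 black — skip
      9 black
    3 black
    2 gray
      2→3: 3 black — skip
    2 black
    7→4: 4 black — skip
  7 black
  10 gray
    10→2: 2 black — skip
    10→3: 3 black — skip
    10→9: 9 black — skip
    5 gray
    5 black
  10 black
  8→3: 3 black — skip
8 black
1 gray
  1→2: 2 black — skip
  11 gray
    11→9: 9 black — skip
  11 black
1 black
6 gray
  6→4: 4 black — skip
  6→0: 0 black — skip
  6→8: 8 black — skip
  6→1: 1 black — skip
6 black
Every edge goes to a white or black vertex — no back edge, so the graph is acyclic.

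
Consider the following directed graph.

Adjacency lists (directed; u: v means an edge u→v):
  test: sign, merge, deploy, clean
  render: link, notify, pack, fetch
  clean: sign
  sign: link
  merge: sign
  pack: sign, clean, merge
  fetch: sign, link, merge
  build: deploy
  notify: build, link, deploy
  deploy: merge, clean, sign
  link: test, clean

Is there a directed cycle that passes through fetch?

fetch lies on a cycle iff there is a path from fetch back to itself.
Exploring from fetch, it never reaches itself; equivalently, its strongly connected component is a singleton.

No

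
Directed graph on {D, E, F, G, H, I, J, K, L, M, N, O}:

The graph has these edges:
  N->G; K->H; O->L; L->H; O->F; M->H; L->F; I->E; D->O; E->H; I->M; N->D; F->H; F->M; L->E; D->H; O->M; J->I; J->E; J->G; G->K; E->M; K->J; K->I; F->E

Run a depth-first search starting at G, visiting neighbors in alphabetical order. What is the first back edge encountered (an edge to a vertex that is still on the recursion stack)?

DFS from G (visiting neighbors in alphabetical order); mark gray on enter, black on exit:
G gray
  K gray
    H gray
    H black
    I gray
      E gray
        E→H: H black — skip
        M gray
          M→H: H black — skip
        M black
      E black
      I→M: M black — skip
    I black
    J gray
      J→E: E black — skip
      J→G: G is gray → back edge
First back edge: J → G.

J->G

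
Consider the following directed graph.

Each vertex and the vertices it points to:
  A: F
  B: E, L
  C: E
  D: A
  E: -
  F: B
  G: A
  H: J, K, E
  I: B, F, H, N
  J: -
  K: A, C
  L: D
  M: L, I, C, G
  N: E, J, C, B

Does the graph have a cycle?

Yes

DFS with white/gray/black marking, starting from B:
B gray
  E gray
  E black
  L gray
    D gray
      A gray
        F gray
          F→B: B is gray → back edge
Back edge found, so a cycle exists: B → L → D → A → F → B.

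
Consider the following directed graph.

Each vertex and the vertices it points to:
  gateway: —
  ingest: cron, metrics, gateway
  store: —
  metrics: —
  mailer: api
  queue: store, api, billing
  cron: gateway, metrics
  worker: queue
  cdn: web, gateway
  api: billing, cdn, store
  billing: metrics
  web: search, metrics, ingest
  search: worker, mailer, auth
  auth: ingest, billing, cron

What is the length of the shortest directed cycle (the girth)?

5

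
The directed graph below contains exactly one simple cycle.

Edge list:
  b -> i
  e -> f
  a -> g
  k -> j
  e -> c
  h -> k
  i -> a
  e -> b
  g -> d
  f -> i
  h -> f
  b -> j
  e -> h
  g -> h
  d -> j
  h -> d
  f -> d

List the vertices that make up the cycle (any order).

DFS with gray/black marking from i:
i gray
  a gray
    g gray
      d gray
        j gray
        j black
      d black
      h gray
        f gray
          f→i: i is gray → back edge
Back edge closes the cycle i → a → g → h → f → i; its vertices are {a, f, g, h, i}.

a, f, g, h, i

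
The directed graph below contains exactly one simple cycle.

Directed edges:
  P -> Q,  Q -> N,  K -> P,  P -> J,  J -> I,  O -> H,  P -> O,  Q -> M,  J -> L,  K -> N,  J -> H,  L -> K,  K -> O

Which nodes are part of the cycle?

J, K, L, P

DFS with gray/black marking from J:
J gray
  H gray
  H black
  I gray
  I black
  L gray
    K gray
      O gray
        O→H: H black — skip
      O black
      P gray
        P→J: J is gray → back edge
Back edge closes the cycle J → L → K → P → J; its vertices are {J, K, L, P}.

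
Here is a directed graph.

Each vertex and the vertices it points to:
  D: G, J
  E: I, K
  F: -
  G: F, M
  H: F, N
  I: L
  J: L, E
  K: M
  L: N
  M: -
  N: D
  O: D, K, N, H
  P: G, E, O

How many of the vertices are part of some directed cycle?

6

A vertex is on a directed cycle iff it belongs to a strongly connected component of size ≥ 2 (or has a self-loop).
The vertices on cycles are {D, E, I, J, L, N} — 6 in total.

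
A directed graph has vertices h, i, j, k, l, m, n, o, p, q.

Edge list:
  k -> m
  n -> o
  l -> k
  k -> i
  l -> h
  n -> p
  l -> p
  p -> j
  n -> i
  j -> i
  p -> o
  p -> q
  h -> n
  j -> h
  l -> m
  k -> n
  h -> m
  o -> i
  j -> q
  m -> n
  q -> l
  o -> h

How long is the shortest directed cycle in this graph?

For each vertex v, BFS finds the shortest path from v back to v.
The shortest such closed walk is l → p → q → l, length 3.

3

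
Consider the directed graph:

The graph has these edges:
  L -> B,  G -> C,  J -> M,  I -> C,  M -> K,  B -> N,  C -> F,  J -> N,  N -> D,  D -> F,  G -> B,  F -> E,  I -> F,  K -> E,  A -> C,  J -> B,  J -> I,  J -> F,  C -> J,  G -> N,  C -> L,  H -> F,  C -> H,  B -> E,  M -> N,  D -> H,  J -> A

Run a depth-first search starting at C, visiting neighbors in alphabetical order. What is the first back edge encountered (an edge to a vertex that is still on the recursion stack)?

DFS from C (visiting neighbors in alphabetical order); mark gray on enter, black on exit:
C gray
  F gray
    E gray
    E black
  F black
  H gray
    H→F: F black — skip
  H black
  J gray
    A gray
      A→C: C is gray → back edge
First back edge: A → C.

A->C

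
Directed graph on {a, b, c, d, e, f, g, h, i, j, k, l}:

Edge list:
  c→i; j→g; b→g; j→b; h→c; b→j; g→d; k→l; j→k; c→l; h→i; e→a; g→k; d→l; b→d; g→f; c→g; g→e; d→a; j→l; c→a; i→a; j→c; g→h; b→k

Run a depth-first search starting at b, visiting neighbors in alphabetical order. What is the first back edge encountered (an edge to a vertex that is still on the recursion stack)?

c->g

DFS from b (visiting neighbors in alphabetical order); mark gray on enter, black on exit:
b gray
  d gray
    a gray
    a black
    l gray
    l black
  d black
  g gray
    g→d: d black — skip
    e gray
      e→a: a black — skip
    e black
    f gray
    f black
    h gray
      c gray
        c→a: a black — skip
        c→g: g is gray → back edge
First back edge: c → g.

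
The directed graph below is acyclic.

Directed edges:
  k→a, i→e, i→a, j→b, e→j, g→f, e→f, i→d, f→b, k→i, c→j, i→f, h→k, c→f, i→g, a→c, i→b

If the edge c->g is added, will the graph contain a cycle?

No

Adding c→g creates a cycle iff g can already reach c.
Explore from g: no path reaches c. The graph stays acyclic.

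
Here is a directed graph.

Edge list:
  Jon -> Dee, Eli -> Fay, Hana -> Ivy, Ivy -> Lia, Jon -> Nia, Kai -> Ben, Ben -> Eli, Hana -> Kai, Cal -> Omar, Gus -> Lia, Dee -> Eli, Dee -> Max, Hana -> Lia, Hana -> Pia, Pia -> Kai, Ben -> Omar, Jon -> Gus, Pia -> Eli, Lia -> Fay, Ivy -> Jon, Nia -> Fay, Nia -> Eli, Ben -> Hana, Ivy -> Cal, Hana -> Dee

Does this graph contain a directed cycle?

Yes

DFS with white/gray/black marking, starting from Nia:
Nia gray
  Fay gray
  Fay black
  Eli gray
    Eli→Fay: Fay black — skip
  Eli black
Nia black
Omar gray
Omar black
Max gray
Max black
Pia gray
  Pia→Eli: Eli black — skip
  Kai gray
    Ben gray
      Hana gray
        Hana→Pia: Pia is gray → back edge
Back edge found, so a cycle exists: Pia → Kai → Ben → Hana → Pia.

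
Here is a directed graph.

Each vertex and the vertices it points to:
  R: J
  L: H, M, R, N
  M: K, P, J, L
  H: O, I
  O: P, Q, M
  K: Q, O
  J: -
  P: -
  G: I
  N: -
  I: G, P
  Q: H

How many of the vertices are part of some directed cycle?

8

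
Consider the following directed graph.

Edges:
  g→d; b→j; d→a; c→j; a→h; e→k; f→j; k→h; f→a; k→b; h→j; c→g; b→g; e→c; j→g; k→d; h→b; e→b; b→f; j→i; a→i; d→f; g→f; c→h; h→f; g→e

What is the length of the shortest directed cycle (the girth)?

3

For each vertex v, BFS finds the shortest path from v back to v.
The shortest such closed walk is e → b → g → e, length 3.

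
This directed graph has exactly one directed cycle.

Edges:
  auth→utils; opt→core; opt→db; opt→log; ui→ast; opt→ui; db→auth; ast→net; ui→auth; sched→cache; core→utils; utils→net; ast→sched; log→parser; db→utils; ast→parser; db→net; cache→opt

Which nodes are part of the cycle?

ui, ast, opt, cache, sched

DFS with gray/black marking from opt:
opt gray
  ui gray
    auth gray
      utils gray
        net gray
        net black
      utils black
    auth black
    ast gray
      ast→net: net black — skip
      sched gray
        cache gray
          cache→opt: opt is gray → back edge
Back edge closes the cycle opt → ui → ast → sched → cache → opt; its vertices are {ui, ast, opt, cache, sched}.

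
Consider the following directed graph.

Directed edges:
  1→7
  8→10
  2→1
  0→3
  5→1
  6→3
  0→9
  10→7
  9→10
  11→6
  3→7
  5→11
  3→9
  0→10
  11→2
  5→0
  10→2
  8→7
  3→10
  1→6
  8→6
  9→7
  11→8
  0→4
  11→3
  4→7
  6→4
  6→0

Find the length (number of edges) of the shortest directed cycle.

For each vertex v, BFS finds the shortest path from v back to v.
The shortest such closed walk is 0 → 10 → 2 → 1 → 6 → 0, length 5.

5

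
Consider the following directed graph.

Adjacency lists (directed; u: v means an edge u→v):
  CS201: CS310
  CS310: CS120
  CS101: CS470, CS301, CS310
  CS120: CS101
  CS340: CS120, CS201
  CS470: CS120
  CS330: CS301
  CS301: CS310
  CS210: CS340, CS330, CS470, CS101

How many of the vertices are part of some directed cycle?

5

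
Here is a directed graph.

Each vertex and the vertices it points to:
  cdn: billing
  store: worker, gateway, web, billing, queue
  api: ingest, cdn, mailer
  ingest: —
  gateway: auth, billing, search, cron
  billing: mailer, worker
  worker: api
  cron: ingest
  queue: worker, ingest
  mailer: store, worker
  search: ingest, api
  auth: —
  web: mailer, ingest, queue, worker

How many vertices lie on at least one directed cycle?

A vertex is on a directed cycle iff it belongs to a strongly connected component of size ≥ 2 (or has a self-loop).
The vertices on cycles are {api, cdn, web, queue, store, mailer, search, worker, billing, gateway} — 10 in total.

10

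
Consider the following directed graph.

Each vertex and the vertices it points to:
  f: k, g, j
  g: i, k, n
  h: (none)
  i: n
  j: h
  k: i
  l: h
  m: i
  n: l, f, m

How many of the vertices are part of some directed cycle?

A vertex is on a directed cycle iff it belongs to a strongly connected component of size ≥ 2 (or has a self-loop).
The vertices on cycles are {f, g, i, k, m, n} — 6 in total.

6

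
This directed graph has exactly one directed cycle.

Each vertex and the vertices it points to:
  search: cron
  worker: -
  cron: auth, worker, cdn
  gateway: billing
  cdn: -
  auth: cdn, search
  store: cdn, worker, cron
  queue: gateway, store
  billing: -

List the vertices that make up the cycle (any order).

auth, cron, search

DFS with gray/black marking from cron:
cron gray
  auth gray
    cdn gray
    cdn black
    search gray
      search→cron: cron is gray → back edge
Back edge closes the cycle cron → auth → search → cron; its vertices are {auth, cron, search}.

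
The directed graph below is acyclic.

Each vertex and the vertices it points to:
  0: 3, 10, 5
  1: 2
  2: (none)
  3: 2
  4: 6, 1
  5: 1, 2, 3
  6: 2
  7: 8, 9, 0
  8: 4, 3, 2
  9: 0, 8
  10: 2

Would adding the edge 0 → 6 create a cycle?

No

Adding 0→6 creates a cycle iff 6 can already reach 0.
Explore from 6: no path reaches 0. The graph stays acyclic.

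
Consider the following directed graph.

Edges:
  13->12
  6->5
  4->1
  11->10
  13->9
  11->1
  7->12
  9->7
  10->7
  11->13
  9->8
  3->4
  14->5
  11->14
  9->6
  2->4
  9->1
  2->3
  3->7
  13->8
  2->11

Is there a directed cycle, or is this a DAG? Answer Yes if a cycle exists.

No

DFS with white/gray/black marking, starting from 6:
6 gray
  5 gray
  5 black
6 black
1 gray
1 black
2 gray
  3 gray
    7 gray
      12 gray
      12 black
    7 black
    4 gray
      4→1: 1 black — skip
    4 black
  3 black
  2→4: 4 black — skip
  11 gray
    14 gray
      14→5: 5 black — skip
    14 black
    11→1: 1 black — skip
    13 gray
      8 gray
      8 black
      13→12: 12 black — skip
      9 gray
        9→8: 8 black — skip
        9→1: 1 black — skip
        9→7: 7 black — skip
        9→6: 6 black — skip
      9 black
    13 black
    10 gray
      10→7: 7 black — skip
    10 black
  11 black
2 black
Every edge goes to a white or black vertex — no back edge, so the graph is acyclic.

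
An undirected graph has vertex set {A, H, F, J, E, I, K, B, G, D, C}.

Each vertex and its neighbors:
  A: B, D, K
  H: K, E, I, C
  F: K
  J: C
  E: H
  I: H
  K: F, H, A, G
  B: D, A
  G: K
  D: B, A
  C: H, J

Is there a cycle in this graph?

Yes

DFS, tracking each vertex's parent; an edge to a visited non-parent vertex closes a cycle.
Start from G:
visit G (parent –)
  visit K (parent G)
    visit F (parent K)
      F–K: parent, skip
    visit H (parent K)
      H–K: parent, skip
      visit E (parent H)
        E–H: parent, skip
      visit I (parent H)
        I–H: parent, skip
      visit C (parent H)
        C–H: parent, skip
        visit J (parent C)
          J–C: parent, skip
    visit A (parent K)
      visit B (parent A)
        visit D (parent B)
          D–B: parent, skip
          D–A: A visited and ≠ parent → cycle
Cycle: A – B – D – A.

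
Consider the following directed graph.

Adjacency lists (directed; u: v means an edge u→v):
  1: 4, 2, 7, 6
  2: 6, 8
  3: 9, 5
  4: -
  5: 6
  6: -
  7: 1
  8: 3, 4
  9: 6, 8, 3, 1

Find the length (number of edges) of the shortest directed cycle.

For each vertex v, BFS finds the shortest path from v back to v.
The shortest such closed walk is 9 → 3 → 9, length 2.

2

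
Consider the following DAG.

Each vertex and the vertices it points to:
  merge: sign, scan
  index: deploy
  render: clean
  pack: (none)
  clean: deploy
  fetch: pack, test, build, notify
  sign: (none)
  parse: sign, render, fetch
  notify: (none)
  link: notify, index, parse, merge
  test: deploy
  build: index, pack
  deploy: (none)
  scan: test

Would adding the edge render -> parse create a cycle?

Adding render→parse creates a cycle iff parse can already reach render.
Path from parse: parse → render.
So parse → … → render → parse is a cycle.

Yes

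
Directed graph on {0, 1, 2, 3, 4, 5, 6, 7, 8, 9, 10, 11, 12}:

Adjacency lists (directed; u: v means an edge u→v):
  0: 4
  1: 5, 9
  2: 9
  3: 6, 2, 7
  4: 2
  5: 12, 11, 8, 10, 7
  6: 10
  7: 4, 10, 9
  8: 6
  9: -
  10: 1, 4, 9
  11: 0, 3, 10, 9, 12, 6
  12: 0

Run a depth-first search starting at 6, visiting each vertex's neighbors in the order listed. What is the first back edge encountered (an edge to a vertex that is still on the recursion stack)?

DFS from 6 (visiting each vertex's neighbors in the order listed); mark gray on enter, black on exit:
6 gray
  10 gray
    1 gray
      5 gray
        12 gray
          0 gray
            4 gray
              2 gray
                9 gray
                9 black
              2 black
            4 black
          0 black
        12 black
        11 gray
          11→0: 0 black — skip
          3 gray
            3→6: 6 is gray → back edge
First back edge: 3 → 6.

3->6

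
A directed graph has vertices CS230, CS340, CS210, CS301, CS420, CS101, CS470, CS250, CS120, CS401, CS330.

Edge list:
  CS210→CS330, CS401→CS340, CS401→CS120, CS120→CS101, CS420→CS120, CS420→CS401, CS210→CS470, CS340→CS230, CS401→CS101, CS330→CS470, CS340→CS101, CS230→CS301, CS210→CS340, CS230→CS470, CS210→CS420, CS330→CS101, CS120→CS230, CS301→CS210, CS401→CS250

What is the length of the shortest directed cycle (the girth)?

For each vertex v, BFS finds the shortest path from v back to v.
The shortest such closed walk is CS210 → CS340 → CS230 → CS301 → CS210, length 4.

4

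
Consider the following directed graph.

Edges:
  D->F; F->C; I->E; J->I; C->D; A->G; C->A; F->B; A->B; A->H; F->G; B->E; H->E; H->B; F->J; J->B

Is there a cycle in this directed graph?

DFS with white/gray/black marking, starting from D:
D gray
  F gray
    B gray
      E gray
      E black
    B black
    J gray
      J→B: B black — skip
      I gray
        I→E: E black — skip
      I black
    J black
    C gray
      C→D: D is gray → back edge
Back edge found, so a cycle exists: D → F → C → D.

Yes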